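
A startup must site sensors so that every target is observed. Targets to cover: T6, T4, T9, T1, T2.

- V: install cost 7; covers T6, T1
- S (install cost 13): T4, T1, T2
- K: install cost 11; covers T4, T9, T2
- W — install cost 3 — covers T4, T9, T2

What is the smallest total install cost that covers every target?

Choose V and W: together they cover T6, T4, T9, T1, T2 — every target.
Total install cost: 7 + 3 = 10.
No cover costs less than 10.

10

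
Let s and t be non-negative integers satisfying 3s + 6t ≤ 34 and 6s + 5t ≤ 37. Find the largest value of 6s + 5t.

36

(s,t)=(6,0) is feasible, giving 36.
(s,t)=(5,1) is feasible, giving 35.
(s,t)=(5,0) is feasible, giving 30.
Maximum is 36 at (s,t)=(6,0).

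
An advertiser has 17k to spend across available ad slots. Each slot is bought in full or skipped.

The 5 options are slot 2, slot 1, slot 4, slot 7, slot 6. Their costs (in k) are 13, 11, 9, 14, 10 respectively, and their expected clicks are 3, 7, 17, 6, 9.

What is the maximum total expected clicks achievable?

17

Allowing fractional choices, the relaxed optimum would be about 24.2, but ad slots are indivisible.
slot 1: cost 11 ≤ 17, expected clicks 7.
slot 6: cost 10 ≤ 17, expected clicks 9.
slot 4: cost 9 ≤ 17, expected clicks 17.
Best is slot 4 with total expected clicks 17.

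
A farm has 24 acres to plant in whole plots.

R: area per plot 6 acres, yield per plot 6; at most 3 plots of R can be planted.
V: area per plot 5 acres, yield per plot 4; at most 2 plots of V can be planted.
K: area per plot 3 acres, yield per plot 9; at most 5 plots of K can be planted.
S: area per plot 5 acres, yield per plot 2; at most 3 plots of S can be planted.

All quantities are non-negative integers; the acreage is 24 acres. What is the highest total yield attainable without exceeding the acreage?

Take 1×R and 5×K: area 21 ≤ 24, yield 1·6 + 5·9 = 51.
K has the best ratio (9/3) and is taken to its limit of 5; remaining capacity is filled optimally with the others.

51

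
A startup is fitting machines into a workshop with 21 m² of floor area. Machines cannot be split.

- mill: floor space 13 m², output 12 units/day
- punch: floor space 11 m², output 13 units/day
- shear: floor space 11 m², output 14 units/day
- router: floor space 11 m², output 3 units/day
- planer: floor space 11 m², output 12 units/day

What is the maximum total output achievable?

This is a 0-1 knapsack instance.
Allowing fractional choices, the relaxed optimum would be about 25.8, but machines are indivisible.
planer: floor space 11 ≤ 21, output 12.
shear: floor space 11 ≤ 21, output 14.
punch: floor space 11 ≤ 21, output 13.
Best is shear with total output 14.

14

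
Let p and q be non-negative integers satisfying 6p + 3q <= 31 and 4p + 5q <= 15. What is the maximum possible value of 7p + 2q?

Relaxing integrality, the LP optimum is 26.25 at (p,q) = (3.75, 0), which is not an integer point.
(p,q)=(3,0): 6·3+3·0=18≤31, 4·3+5·0=12≤15, objective 21.
(p,q)=(2,1): 6·2+3·1=15≤31, 4·2+5·1=13≤15, objective 16.
(p,q)=(2,0): 6·2+3·0=12≤31, 4·2+5·0=8≤15, objective 14.
Maximum is 21 at (p,q)=(3,0).

21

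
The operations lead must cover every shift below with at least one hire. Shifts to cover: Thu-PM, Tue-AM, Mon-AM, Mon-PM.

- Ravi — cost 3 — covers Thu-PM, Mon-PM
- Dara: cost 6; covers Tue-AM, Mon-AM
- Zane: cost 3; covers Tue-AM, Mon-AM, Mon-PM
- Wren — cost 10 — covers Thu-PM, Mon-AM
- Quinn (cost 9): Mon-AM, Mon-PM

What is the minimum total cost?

6

Choose Ravi and Zane: together they cover Thu-PM, Tue-AM, Mon-AM, Mon-PM — every shift.
Total cost: 3 + 3 = 6.
No cover costs less than 6.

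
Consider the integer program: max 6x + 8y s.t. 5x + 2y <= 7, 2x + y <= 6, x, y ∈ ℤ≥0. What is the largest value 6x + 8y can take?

24

The continuous relaxation peaks at (0, 3.5) with value 28.00; rounding to a feasible lattice point costs some objective.
(x,y)=(0,3): 5·0+2·3=6≤7, 2·0+1·3=3≤6, objective 24.
(x,y)=(0,2): 5·0+2·2=4≤7, 2·0+1·2=2≤6, objective 16.
No feasible integer point exceeds 24.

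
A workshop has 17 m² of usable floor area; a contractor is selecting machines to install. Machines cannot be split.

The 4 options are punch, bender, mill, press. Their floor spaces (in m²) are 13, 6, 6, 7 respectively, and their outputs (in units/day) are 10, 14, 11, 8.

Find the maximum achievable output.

25

Take bender and mill: floor space 6 + 6 = 12 ≤ 17, output 14 + 11 = 25.
No other feasible combination does better.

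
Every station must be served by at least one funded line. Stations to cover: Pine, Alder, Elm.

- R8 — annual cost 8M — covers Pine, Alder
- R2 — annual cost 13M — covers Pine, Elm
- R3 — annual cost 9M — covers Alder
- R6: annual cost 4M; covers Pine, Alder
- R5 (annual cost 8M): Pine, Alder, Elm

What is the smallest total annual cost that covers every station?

The greedy cost-per-new-station heuristic would pick R6 and R5 for 12, but a cheaper cover exists.
R5 alone covers Pine, Alder, Elm — every station.
Total annual cost: 8.
No cover costs less than 8.

8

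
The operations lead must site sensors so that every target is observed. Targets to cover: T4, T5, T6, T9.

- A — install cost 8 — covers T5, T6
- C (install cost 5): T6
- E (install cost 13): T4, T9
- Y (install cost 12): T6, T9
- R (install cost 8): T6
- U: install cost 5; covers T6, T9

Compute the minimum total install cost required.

21

This is a weighted set-cover instance.
The greedy cost-per-new-target heuristic would pick U, A, and E for 26, but a cheaper cover exists.
Choose A and E: together they cover T4, T5, T6, T9 — every target.
Total install cost: 8 + 13 = 21.
No cover costs less than 21.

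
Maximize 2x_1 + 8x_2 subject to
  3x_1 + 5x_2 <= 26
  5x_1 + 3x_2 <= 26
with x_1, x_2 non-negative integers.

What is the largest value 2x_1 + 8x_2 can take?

40

(x_1,x_2)=(0,5): 3·0+5·5=25≤26, 5·0+3·5=15≤26, objective 40.
(x_1,x_2)=(1,4): 3·1+5·4=23≤26, 5·1+3·4=17≤26, objective 34.
(x_1,x_2)=(0,4): 3·0+5·4=20≤26, 5·0+3·4=12≤26, objective 32.
Maximum is 40 at (x_1,x_2)=(0,5).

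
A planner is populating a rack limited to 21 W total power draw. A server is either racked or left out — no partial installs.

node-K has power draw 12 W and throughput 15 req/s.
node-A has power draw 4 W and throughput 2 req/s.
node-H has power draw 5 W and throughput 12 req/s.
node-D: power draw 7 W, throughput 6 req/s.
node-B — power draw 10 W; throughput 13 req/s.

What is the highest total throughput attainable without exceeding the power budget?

Allowing fractional choices, the relaxed optimum would be about 32.5, but servers are indivisible.
node-A + node-H + node-B: power draw 4 + 5 + 10 = 19 ≤ 21, throughput 2 + 12 + 13 = 27.
node-K + node-H: power draw 12 + 5 = 17 ≤ 21, throughput 15 + 12 = 27.
node-K + node-A + node-H: power draw 12 + 4 + 5 = 21 ≤ 21, throughput 15 + 2 + 12 = 29.
Best is node-K, node-A, and node-H with total throughput 29.

29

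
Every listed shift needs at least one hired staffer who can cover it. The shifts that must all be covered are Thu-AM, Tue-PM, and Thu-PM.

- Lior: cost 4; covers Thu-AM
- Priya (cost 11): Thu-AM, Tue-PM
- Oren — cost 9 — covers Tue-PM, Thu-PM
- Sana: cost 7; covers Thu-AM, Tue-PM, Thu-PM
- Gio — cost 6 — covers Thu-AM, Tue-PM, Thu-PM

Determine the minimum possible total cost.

Gio alone covers Thu-AM, Tue-PM, Thu-PM — every shift.
Total cost: 6.
No cover costs less than 6.

6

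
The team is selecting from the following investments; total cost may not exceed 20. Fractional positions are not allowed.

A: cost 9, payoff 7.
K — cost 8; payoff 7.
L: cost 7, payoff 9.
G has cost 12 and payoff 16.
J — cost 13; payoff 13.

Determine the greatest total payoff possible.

25

L + G: cost 7 + 12 = 19 ≤ 20, payoff 9 + 16 = 25.
K + G: cost 8 + 12 = 20 ≤ 20, payoff 7 + 16 = 23.
Best is L and G with total payoff 25.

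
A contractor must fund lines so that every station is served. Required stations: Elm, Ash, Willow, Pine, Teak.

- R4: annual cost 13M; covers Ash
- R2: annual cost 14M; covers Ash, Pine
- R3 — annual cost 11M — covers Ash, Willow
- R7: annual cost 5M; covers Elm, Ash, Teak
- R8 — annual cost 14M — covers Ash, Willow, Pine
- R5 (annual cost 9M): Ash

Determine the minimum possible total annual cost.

This is an integer covering problem.
Choose R7 and R8: together they cover Elm, Ash, Willow, Pine, Teak — every station.
Total annual cost: 5 + 14 = 19.
No cover costs less than 19.

19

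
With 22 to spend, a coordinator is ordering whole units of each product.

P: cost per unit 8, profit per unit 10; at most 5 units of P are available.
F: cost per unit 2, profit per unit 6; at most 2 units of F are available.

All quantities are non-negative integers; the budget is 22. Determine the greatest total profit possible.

2×P and 1×F: cost 18 ≤ 22, profit 2·10 + 1·6 = 26.
2×P and 2×F: cost 20 ≤ 22, profit 2·10 + 2·6 = 32.
Best is 32.

32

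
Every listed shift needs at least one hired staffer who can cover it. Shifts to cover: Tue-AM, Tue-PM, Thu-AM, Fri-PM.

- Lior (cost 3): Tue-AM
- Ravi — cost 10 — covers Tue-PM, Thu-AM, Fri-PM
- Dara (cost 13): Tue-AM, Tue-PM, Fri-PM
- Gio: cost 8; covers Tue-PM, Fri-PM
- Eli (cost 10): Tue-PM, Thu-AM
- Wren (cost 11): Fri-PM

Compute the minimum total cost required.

13

This is an integer covering problem.
Choose Lior and Ravi: together they cover Tue-AM, Tue-PM, Thu-AM, Fri-PM — every shift.
Total cost: 3 + 10 = 13.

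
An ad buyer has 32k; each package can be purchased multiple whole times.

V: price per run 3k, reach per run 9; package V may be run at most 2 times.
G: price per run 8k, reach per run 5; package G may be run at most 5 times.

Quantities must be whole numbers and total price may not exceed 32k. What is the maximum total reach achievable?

33

V has the best ratio (9/3); taking only V gives at most 2×9 = 18 (stopped by the supply cap of 2).
Mixing does better — 2×V and 3×G: price 30 ≤ 32, reach 2·9 + 3·5 = 33.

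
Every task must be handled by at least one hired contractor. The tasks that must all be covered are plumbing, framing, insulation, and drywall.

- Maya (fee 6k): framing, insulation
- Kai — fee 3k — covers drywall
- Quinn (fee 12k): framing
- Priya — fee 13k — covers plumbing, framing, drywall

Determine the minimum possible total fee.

19

The greedy cost-per-new-task heuristic would pick Maya, Kai, and Priya for 22, but a cheaper cover exists.
Choose Maya and Priya: together they cover plumbing, framing, insulation, drywall — every task.
Total fee: 6 + 13 = 19.
No cover costs less than 19.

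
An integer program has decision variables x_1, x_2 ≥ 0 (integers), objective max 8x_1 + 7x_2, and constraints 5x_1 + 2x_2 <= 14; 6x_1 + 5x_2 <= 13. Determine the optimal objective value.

16

(x_1,x_2)=(2,0): 5·2+2·0=10≤14, 6·2+5·0=12≤13, objective 16.
(x_1,x_2)=(1,1): 5·1+2·1=7≤14, 6·1+5·1=11≤13, objective 15.
(x_1,x_2)=(0,2): 5·0+2·2=4≤14, 6·0+5·2=10≤13, objective 14.
(x_1,x_2)=(1,0): 5·1+2·0=5≤14, 6·1+5·0=6≤13, objective 8.
No feasible integer point exceeds 16.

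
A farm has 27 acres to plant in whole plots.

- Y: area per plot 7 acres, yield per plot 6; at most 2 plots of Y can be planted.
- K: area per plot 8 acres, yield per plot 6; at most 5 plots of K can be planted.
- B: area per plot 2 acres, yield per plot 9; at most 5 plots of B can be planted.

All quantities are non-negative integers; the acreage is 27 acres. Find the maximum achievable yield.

57

This is a bounded integer knapsack.
Take 2×K and 5×B: area 26 ≤ 27, yield 2·6 + 5·9 = 57.
B has the best ratio (9/2) and is taken to its limit of 5; remaining capacity is filled optimally with the others.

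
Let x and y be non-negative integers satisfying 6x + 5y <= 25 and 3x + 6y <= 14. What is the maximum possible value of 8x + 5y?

(x,y)=(4,0) is feasible, giving 32.
(x,y)=(3,0) is feasible, giving 24.
Maximum is 32 at (x,y)=(4,0).

32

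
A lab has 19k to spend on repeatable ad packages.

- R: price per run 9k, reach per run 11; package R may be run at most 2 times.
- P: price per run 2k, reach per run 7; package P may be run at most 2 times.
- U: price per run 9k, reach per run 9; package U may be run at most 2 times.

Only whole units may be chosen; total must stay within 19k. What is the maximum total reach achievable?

25

1×R and 2×P: price 13 ≤ 19, reach 1·11 + 2·7 = 25.
2×P and 1×U: price 13 ≤ 19, reach 2·7 + 1·9 = 23.
Best is 25.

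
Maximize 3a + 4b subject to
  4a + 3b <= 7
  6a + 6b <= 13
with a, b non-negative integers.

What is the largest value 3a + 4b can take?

(a,b)=(0,2): 4·0+3·2=6≤7, 6·0+6·2=12≤13, objective 8.
(a,b)=(1,1): 4·1+3·1=7≤7, 6·1+6·1=12≤13, objective 7.
The best lattice point is (0,2), giving 8.

8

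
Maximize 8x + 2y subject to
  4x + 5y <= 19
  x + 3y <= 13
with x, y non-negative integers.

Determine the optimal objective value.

Relaxing integrality, the LP optimum is 38.00 at (x,y) = (4.75, 0), which is not an integer point.
(x,y)=(4,0): 4·4+5·0=16≤19, 1·4+3·0=4≤13, objective 32.
(x,y)=(3,1): 4·3+5·1=17≤19, 1·3+3·1=6≤13, objective 26.
The best lattice point is (4,0), giving 32.

32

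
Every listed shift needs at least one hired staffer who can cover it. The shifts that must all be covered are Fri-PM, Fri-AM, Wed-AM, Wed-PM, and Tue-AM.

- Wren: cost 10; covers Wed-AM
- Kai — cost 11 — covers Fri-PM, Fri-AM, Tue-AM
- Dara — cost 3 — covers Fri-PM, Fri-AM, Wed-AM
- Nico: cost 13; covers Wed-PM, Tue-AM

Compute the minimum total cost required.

16

Choose Dara and Nico: together they cover Fri-PM, Fri-AM, Wed-AM, Wed-PM, Tue-AM — every shift.
Total cost: 3 + 13 = 16.
No cover costs less than 16.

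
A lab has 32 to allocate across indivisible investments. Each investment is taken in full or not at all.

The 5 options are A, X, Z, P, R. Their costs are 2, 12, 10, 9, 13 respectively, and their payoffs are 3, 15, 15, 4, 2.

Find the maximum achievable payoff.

34

Allowing fractional choices, the relaxed optimum would be about 36.6, but investments are indivisible.
A + X + Z: cost 2 + 12 + 10 = 24 ≤ 32, payoff 3 + 15 + 15 = 33.
X + Z + P: cost 12 + 10 + 9 = 31 ≤ 32, payoff 15 + 15 + 4 = 34.
Best is X, Z, and P with total payoff 34.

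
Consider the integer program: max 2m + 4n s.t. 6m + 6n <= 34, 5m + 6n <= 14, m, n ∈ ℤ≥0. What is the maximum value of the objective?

The continuous relaxation peaks at (0, 2.33) with value 9.33; rounding to a feasible lattice point costs some objective.
(m,n)=(0,2): 6·0+6·2=12≤34, 5·0+6·2=12≤14, objective 8.
(m,n)=(1,1): 6·1+6·1=12≤34, 5·1+6·1=11≤14, objective 6.
(m,n)=(0,1): 6·0+6·1=6≤34, 5·0+6·1=6≤14, objective 4.
No feasible integer point exceeds 8.

8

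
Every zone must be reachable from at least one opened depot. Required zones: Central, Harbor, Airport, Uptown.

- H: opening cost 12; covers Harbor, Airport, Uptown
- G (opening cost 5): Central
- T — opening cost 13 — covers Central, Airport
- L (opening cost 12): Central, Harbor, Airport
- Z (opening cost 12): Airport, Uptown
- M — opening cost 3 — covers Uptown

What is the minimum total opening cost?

This is an integer covering problem.
Choose L and M: together they cover Central, Harbor, Airport, Uptown — every zone.
Total opening cost: 12 + 3 = 15.
No cover costs less than 15.

15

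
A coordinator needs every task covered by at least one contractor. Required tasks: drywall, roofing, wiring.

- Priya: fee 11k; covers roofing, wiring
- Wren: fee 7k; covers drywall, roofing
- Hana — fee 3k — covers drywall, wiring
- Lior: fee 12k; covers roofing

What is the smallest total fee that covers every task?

Choose Wren and Hana: together they cover drywall, roofing, wiring — every task.
Total fee: 7 + 3 = 10.
No cover costs less than 10.

10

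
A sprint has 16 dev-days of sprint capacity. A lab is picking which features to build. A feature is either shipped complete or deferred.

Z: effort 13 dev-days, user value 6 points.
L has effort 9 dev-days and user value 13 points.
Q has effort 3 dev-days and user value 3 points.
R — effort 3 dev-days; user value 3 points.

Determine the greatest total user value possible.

19

L + Q: effort 9 + 3 = 12 ≤ 16, user value 13 + 3 = 16.
L + Q + R: effort 9 + 3 + 3 = 15 ≤ 16, user value 13 + 3 + 3 = 19.
Best is L, Q, and R with total user value 19.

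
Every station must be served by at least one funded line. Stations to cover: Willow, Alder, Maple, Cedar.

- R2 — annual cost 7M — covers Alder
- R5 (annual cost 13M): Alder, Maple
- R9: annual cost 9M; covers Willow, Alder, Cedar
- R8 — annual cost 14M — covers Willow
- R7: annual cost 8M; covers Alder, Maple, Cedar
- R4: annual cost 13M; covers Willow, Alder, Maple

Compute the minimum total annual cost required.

17

This is an integer covering problem.
Choose R9 and R7: together they cover Willow, Alder, Maple, Cedar — every station.
Total annual cost: 9 + 8 = 17.
No cover costs less than 17.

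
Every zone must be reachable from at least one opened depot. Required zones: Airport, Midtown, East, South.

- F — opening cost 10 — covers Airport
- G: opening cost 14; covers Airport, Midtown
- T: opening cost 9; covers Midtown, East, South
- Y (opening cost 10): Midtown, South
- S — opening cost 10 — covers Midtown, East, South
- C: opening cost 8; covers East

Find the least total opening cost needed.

19

This is a weighted set-cover instance.
Choose F and T: together they cover Airport, Midtown, East, South — every zone.
Total opening cost: 10 + 9 = 19.
No cover costs less than 19.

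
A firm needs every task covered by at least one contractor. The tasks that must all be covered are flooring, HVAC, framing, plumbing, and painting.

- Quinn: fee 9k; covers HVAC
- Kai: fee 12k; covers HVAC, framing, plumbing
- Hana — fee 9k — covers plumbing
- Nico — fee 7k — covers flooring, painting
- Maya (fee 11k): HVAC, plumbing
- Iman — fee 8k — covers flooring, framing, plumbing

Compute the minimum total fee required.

19

The greedy cost-per-new-task heuristic would pick Iman, Nico, and Quinn for 24, but a cheaper cover exists.
Choose Kai and Nico: together they cover flooring, HVAC, framing, plumbing, painting — every task.
Total fee: 12 + 7 = 19.
No cover costs less than 19.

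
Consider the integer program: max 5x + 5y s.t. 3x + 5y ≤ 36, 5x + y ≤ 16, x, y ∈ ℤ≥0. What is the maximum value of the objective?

(x,y)=(2,6): 3·2+5·6=36≤36, 5·2+1·6=16≤16, objective 40.
(x,y)=(1,6): 3·1+5·6=33≤36, 5·1+1·6=11≤16, objective 35.
(x,y)=(2,5): 3·2+5·5=31≤36, 5·2+1·5=15≤16, objective 35.
(x,y)=(1,5): 3·1+5·5=28≤36, 5·1+1·5=10≤16, objective 30.
The best lattice point is (2,6), giving 40.

40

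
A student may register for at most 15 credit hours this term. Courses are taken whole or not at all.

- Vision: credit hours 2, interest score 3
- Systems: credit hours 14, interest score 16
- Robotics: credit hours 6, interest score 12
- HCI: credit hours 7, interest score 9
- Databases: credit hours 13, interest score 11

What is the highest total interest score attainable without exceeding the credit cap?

24

Systems: credit hours 14 ≤ 15, interest score 16.
Robotics + HCI: credit hours 6 + 7 = 13 ≤ 15, interest score 12 + 9 = 21.
Vision + Robotics + HCI: credit hours 2 + 6 + 7 = 15 ≤ 15, interest score 3 + 12 + 9 = 24.
Best is Vision, Robotics, and HCI with total interest score 24.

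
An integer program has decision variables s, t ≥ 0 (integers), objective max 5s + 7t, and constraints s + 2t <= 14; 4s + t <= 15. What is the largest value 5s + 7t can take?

The continuous relaxation peaks at (2.29, 5.86) with value 52.43; rounding to a feasible lattice point costs some objective.
(s,t)=(2,6): 1·2+2·6=14≤14, 4·2+1·6=14≤15, objective 52.
(s,t)=(1,6): 1·1+2·6=13≤14, 4·1+1·6=10≤15, objective 47.
(s,t)=(2,5): 1·2+2·5=12≤14, 4·2+1·5=13≤15, objective 45.
Maximum is 52 at (s,t)=(2,6).

52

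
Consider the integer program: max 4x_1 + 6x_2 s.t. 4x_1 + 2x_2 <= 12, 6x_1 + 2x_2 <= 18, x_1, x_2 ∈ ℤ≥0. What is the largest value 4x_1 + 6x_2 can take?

(x_1,x_2)=(0,6): 4·0+2·6=12≤12, 6·0+2·6=12≤18, objective 36.
(x_1,x_2)=(0,5): 4·0+2·5=10≤12, 6·0+2·5=10≤18, objective 30.
No feasible integer point exceeds 36.

36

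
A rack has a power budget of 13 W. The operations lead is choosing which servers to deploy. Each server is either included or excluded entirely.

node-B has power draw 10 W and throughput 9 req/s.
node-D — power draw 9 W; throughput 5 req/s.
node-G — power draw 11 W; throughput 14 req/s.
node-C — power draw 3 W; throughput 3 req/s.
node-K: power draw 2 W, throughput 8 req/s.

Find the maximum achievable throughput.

22

This is a 0-1 knapsack instance.
node-B + node-K: power draw 10 + 2 = 12 ≤ 13, throughput 9 + 8 = 17.
node-G: power draw 11 ≤ 13, throughput 14.
node-G + node-K: power draw 11 + 2 = 13 ≤ 13, throughput 14 + 8 = 22.
Best is node-G and node-K with total throughput 22.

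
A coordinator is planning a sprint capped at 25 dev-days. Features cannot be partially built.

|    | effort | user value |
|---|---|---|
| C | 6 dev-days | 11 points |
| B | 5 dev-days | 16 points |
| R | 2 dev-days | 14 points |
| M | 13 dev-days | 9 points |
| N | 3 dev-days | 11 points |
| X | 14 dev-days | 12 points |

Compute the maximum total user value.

53

Take B, R, N, and X: effort 5 + 2 + 3 + 14 = 24 ≤ 25, user value 16 + 14 + 11 + 12 = 53.
No other feasible combination does better.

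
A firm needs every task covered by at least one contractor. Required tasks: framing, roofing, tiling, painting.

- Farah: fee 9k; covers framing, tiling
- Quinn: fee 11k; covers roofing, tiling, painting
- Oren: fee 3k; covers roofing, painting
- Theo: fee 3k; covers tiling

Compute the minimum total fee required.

12

The greedy cost-per-new-task heuristic would pick Oren, Theo, and Farah for 15, but a cheaper cover exists.
Choose Farah and Oren: together they cover framing, roofing, tiling, painting — every task.
Total fee: 9 + 3 = 12.
No cover costs less than 12.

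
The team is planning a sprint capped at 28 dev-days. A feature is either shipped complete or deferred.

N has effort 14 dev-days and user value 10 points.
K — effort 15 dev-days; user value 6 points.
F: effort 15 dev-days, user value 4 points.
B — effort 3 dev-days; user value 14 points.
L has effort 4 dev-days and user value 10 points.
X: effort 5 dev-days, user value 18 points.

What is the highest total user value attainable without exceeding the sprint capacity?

52

Take N, B, L, and X: effort 14 + 3 + 4 + 5 = 26 ≤ 28, user value 10 + 14 + 10 + 18 = 52.
No other feasible combination does better.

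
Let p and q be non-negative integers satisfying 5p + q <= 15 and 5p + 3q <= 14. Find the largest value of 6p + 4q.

18

Relaxing integrality, the LP optimum is 18.67 at (p,q) = (0, 4.67), which is not an integer point.
(p,q)=(1,3): 5·1+1·3=8≤15, 5·1+3·3=14≤14, objective 18.
(p,q)=(0,4): 5·0+1·4=4≤15, 5·0+3·4=12≤14, objective 16.
(p,q)=(1,2): 5·1+1·2=7≤15, 5·1+3·2=11≤14, objective 14.
No feasible integer point exceeds 18.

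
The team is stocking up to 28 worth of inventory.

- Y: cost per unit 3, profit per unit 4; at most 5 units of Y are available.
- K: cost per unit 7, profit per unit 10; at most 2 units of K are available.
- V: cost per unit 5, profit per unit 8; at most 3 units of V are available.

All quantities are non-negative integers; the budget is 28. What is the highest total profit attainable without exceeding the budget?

42

Take 2×Y, 1×K, and 3×V: cost 28 ≤ 28, profit 2·4 + 1·10 + 3·8 = 42.
V has the best ratio (8/5) and is taken to its limit of 3; remaining capacity is filled optimally with the others.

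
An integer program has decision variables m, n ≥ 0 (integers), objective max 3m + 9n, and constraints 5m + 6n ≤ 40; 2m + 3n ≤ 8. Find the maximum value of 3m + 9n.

Relaxing integrality, the LP optimum is 24.00 at (m,n) = (0, 2.67), which is not an integer point.
(m,n)=(1,2): 5·1+6·2=17≤40, 2·1+3·2=8≤8, objective 21.
(m,n)=(0,2): 5·0+6·2=12≤40, 2·0+3·2=6≤8, objective 18.
(m,n)=(2,1): 5·2+6·1=16≤40, 2·2+3·1=7≤8, objective 15.
(m,n)=(1,1): 5·1+6·1=11≤40, 2·1+3·1=5≤8, objective 12.
No feasible integer point exceeds 21.

21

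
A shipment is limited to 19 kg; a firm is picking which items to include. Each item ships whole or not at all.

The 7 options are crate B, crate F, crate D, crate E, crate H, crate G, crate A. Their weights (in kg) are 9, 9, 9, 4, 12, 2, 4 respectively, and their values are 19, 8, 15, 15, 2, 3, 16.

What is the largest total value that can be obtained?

Allowing fractional choices, the relaxed optimum would be about 53.3, but items are indivisible.
crate B + crate E + crate G + crate A: weight 9 + 4 + 2 + 4 = 19 ≤ 19, value 19 + 15 + 3 + 16 = 53.
crate B + crate E + crate A: weight 9 + 4 + 4 = 17 ≤ 19, value 19 + 15 + 16 = 50.
crate D + crate E + crate G + crate A: weight 9 + 4 + 2 + 4 = 19 ≤ 19, value 15 + 15 + 3 + 16 = 49.
Best is crate B, crate E, crate G, and crate A with total value 53.

53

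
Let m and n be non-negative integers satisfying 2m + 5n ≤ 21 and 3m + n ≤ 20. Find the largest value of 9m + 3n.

The continuous relaxation peaks at (6.67, 0) with value 60.00; rounding to a feasible lattice point costs some objective.
(m,n)=(6,1): 2·6+5·1=17≤21, 3·6+1·1=19≤20, objective 57.
(m,n)=(6,0): 2·6+5·0=12≤21, 3·6+1·0=18≤20, objective 54.
(m,n)=(5,2): 2·5+5·2=20≤21, 3·5+1·2=17≤20, objective 51.
(m,n)=(5,1): 2·5+5·1=15≤21, 3·5+1·1=16≤20, objective 48.
The best lattice point is (6,1), giving 57.

57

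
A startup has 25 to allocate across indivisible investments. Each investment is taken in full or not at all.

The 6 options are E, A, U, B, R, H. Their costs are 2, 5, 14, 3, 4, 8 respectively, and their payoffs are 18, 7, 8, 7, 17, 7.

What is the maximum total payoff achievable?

Allowing fractional choices, the relaxed optimum would be about 57.7, but investments are indivisible.
E + U + B + R: cost 2 + 14 + 3 + 4 = 23 ≤ 25, payoff 18 + 8 + 7 + 17 = 50.
E + A + B + R + H: cost 2 + 5 + 3 + 4 + 8 = 22 ≤ 25, payoff 18 + 7 + 7 + 17 + 7 = 56.
Best is E, A, B, R, and H with total payoff 56.

56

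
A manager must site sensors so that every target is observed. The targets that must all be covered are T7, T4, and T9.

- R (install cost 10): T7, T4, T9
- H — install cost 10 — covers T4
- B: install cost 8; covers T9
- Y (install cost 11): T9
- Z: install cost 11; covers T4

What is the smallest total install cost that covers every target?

R alone covers T7, T4, T9 — every target.
Total install cost: 10.
No cover costs less than 10.

10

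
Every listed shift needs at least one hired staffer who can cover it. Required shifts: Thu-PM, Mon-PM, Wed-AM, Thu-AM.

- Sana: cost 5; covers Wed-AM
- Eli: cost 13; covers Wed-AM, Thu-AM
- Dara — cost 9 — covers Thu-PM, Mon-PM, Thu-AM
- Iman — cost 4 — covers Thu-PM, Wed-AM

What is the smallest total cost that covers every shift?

13

Choose Dara and Iman: together they cover Thu-PM, Mon-PM, Wed-AM, Thu-AM — every shift.
Total cost: 9 + 4 = 13.
No cover costs less than 13.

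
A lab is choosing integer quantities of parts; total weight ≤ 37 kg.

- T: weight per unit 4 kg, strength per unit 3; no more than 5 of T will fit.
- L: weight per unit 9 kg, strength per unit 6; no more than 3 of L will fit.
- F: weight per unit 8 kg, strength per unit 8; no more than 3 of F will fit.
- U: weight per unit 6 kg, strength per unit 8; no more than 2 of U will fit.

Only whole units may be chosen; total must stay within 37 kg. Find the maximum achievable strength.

40

Take 3×F and 2×U: weight 36 ≤ 37, strength 3·8 + 2·8 = 40.
U has the best ratio (8/6) and is taken to its limit of 2; remaining capacity is filled optimally with the others.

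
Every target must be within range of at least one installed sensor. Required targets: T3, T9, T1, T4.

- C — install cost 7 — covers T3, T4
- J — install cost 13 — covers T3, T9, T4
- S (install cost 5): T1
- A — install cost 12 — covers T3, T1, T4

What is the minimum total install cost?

18

This is a weighted set-cover instance.
The greedy cost-per-new-target heuristic would pick C, S, and J for 25, but a cheaper cover exists.
Choose J and S: together they cover T3, T9, T1, T4 — every target.
Total install cost: 13 + 5 = 18.
No cover costs less than 18.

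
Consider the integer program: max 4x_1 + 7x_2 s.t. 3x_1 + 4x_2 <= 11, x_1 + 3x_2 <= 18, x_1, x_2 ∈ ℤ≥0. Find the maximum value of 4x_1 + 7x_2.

18

The continuous relaxation peaks at (0, 2.75) with value 19.25; rounding to a feasible lattice point costs some objective.
(x_1,x_2)=(1,2): 3·1+4·2=11≤11, 1·1+3·2=7≤18, objective 18.
(x_1,x_2)=(2,1): 3·2+4·1=10≤11, 1·2+3·1=5≤18, objective 15.
(x_1,x_2)=(0,2): 3·0+4·2=8≤11, 1·0+3·2=6≤18, objective 14.
No feasible integer point exceeds 18.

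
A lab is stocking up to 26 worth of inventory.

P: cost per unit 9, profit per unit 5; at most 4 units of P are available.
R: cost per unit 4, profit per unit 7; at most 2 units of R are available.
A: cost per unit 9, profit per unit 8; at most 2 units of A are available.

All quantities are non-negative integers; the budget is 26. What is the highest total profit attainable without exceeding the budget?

1×P, 2×R, and 1×A: cost 26 ≤ 26, profit 1·5 + 2·7 + 1·8 = 27.
2×R and 2×A: cost 26 ≤ 26, profit 2·7 + 2·8 = 30.
Best is 30.

30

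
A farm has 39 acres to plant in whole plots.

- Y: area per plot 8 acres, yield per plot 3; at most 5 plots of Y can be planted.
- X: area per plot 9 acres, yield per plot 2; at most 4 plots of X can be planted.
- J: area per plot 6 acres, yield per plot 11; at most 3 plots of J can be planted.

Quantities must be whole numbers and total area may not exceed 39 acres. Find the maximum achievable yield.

39

2×Y and 3×J: area 34 ≤ 39, yield 2·3 + 3·11 = 39.
1×Y, 1×X, and 3×J: area 35 ≤ 39, yield 1·3 + 1·2 + 3·11 = 38.
Best is 39.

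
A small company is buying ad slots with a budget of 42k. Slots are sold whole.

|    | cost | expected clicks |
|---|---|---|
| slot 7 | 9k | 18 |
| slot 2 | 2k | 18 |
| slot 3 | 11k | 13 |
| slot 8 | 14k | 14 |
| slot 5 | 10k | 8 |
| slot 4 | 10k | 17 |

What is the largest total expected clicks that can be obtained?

Allowing fractional choices, the relaxed optimum would be about 76.0, but ad slots are indivisible.
slot 7 + slot 2 + slot 8 + slot 4: cost 9 + 2 + 14 + 10 = 35 ≤ 42, expected clicks 18 + 18 + 14 + 17 = 67.
slot 7 + slot 2 + slot 3 + slot 5 + slot 4: cost 9 + 2 + 11 + 10 + 10 = 42 ≤ 42, expected clicks 18 + 18 + 13 + 8 + 17 = 74.
Best is slot 7, slot 2, slot 3, slot 5, and slot 4 with total expected clicks 74.

74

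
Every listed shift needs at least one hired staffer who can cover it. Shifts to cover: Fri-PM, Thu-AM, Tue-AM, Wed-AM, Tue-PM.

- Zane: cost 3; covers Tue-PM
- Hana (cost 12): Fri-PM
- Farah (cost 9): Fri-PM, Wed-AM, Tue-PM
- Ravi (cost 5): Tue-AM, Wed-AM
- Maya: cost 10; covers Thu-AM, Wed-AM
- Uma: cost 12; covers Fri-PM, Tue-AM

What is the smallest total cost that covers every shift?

The greedy cost-per-new-shift heuristic would pick Ravi, Zane, Farah, and Maya for 27, but a cheaper cover exists.
Choose Farah, Ravi, and Maya: together they cover Fri-PM, Thu-AM, Tue-AM, Wed-AM, Tue-PM — every shift.
Total cost: 9 + 5 + 10 = 24.
No cover costs less than 24.

24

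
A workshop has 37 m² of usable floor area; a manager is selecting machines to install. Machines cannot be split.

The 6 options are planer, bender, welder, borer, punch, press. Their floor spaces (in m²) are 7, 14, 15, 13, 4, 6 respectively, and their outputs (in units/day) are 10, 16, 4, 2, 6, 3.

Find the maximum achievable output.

Allowing fractional choices, the relaxed optimum would be about 36.6, but machines are indivisible.
planer + bender + punch + press: floor space 7 + 14 + 4 + 6 = 31 ≤ 37, output 10 + 16 + 6 + 3 = 35.
planer + bender + punch: floor space 7 + 14 + 4 = 25 ≤ 37, output 10 + 16 + 6 = 32.
Best is planer, bender, punch, and press with total output 35.

35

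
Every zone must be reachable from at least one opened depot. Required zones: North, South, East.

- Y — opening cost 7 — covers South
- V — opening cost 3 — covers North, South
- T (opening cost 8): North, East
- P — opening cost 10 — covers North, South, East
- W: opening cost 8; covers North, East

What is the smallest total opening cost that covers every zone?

10

This is an integer covering problem.
The greedy cost-per-new-zone heuristic would pick V and T for 11, but a cheaper cover exists.
P alone covers North, South, East — every zone.
Total opening cost: 10.
No cover costs less than 10.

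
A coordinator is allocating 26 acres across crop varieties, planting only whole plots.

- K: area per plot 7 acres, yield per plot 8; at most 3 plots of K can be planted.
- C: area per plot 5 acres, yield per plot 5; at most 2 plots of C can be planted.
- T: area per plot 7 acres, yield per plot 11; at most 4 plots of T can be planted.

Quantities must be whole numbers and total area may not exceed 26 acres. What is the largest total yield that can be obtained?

1×K, 1×C, and 2×T: area 26 ≤ 26, yield 1·8 + 1·5 + 2·11 = 35.
1×C and 3×T: area 26 ≤ 26, yield 1·5 + 3·11 = 38.
Best is 38.

38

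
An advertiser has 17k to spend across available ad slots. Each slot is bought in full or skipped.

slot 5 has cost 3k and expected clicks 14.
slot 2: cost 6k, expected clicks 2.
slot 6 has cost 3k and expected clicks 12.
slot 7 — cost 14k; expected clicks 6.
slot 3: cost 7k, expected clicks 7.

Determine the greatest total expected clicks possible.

Allowing fractional choices, the relaxed optimum would be about 34.7, but ad slots are indivisible.
slot 5 + slot 6: cost 3 + 3 = 6 ≤ 17, expected clicks 14 + 12 = 26.
slot 5 + slot 6 + slot 3: cost 3 + 3 + 7 = 13 ≤ 17, expected clicks 14 + 12 + 7 = 33.
slot 5 + slot 2 + slot 6: cost 3 + 6 + 3 = 12 ≤ 17, expected clicks 14 + 2 + 12 = 28.
Best is slot 5, slot 6, and slot 3 with total expected clicks 33.

33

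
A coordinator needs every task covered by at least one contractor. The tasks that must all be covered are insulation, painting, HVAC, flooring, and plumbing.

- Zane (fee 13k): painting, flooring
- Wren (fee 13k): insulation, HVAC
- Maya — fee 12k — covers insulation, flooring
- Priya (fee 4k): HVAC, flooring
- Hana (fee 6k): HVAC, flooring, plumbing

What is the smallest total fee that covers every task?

31

This is an integer covering problem.
The greedy cost-per-new-task heuristic would pick Priya, Hana, Maya, and Zane for 35, but a cheaper cover exists.
Choose Zane, Maya, and Hana: together they cover insulation, painting, HVAC, flooring, plumbing — every task.
Total fee: 13 + 12 + 6 = 31.
No cover costs less than 31.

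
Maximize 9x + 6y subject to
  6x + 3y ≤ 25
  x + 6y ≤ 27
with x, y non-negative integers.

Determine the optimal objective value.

42

Relaxing integrality, the LP optimum is 43.73 at (x,y) = (2.09, 4.15), which is not an integer point.
(x,y)=(2,4): 6·2+3·4=24≤25, 1·2+6·4=26≤27, objective 42.
(x,y)=(2,3): 6·2+3·3=21≤25, 1·2+6·3=20≤27, objective 36.
(x,y)=(1,4): 6·1+3·4=18≤25, 1·1+6·4=25≤27, objective 33.
Maximum is 42 at (x,y)=(2,4).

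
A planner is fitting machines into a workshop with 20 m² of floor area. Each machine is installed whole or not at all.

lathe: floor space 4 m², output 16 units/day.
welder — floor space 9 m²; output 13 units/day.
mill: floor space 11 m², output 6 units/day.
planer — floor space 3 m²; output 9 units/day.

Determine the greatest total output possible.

Allowing fractional choices, the relaxed optimum would be about 40.2, but machines are indivisible.
lathe + mill + planer: floor space 4 + 11 + 3 = 18 ≤ 20, output 16 + 6 + 9 = 31.
lathe + welder + planer: floor space 4 + 9 + 3 = 16 ≤ 20, output 16 + 13 + 9 = 38.
Best is lathe, welder, and planer with total output 38.

38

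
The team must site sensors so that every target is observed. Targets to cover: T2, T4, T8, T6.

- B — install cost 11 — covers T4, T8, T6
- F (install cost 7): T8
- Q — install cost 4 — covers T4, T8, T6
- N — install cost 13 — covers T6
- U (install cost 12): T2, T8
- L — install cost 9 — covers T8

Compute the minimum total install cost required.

This is an integer covering problem.
Choose Q and U: together they cover T2, T4, T8, T6 — every target.
Total install cost: 4 + 12 = 16.
No cover costs less than 16.

16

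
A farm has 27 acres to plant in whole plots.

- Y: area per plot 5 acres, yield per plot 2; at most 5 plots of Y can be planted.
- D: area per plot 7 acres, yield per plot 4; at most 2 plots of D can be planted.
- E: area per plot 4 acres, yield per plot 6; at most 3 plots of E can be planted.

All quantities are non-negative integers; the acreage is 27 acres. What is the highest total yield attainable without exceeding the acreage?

Take 2×D and 3×E: area 26 ≤ 27, yield 2·4 + 3·6 = 26.
E has the best ratio (6/4) and is taken to its limit of 3; remaining capacity is filled optimally with the others.

26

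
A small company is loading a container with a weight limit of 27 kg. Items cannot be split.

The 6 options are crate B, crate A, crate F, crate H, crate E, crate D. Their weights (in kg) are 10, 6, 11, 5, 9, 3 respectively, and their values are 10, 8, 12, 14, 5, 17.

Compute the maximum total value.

Allowing fractional choices, the relaxed optimum would be about 53.0, but items are indivisible.
crate B + crate A + crate H + crate D: weight 10 + 6 + 5 + 3 = 24 ≤ 27, value 10 + 8 + 14 + 17 = 49.
crate B + crate H + crate E + crate D: weight 10 + 5 + 9 + 3 = 27 ≤ 27, value 10 + 14 + 5 + 17 = 46.
crate A + crate F + crate H + crate D: weight 6 + 11 + 5 + 3 = 25 ≤ 27, value 8 + 12 + 14 + 17 = 51.
Best is crate A, crate F, crate H, and crate D with total value 51.

51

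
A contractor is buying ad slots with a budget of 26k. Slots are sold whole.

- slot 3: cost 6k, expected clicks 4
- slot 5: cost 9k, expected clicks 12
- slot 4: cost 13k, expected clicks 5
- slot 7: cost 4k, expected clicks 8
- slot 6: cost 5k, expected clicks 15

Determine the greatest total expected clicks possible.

39

Take slot 3, slot 5, slot 7, and slot 6: cost 6 + 9 + 4 + 5 = 24 ≤ 26, expected clicks 4 + 12 + 8 + 15 = 39.
No other feasible combination does better.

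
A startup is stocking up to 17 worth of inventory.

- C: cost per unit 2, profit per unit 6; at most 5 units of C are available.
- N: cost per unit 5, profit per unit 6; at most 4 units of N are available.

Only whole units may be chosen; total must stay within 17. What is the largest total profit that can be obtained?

36

C has the best ratio (6/2); taking only C gives at most 5×6 = 30 (stopped by the supply cap of 5).
Mixing does better — 5×C and 1×N: cost 15 ≤ 17, profit 5·6 + 1·6 = 36.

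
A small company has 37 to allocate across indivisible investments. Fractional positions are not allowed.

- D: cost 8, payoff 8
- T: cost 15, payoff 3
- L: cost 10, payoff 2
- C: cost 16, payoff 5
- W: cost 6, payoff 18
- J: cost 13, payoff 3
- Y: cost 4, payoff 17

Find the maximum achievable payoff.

48

D + C + W + Y: cost 8 + 16 + 6 + 4 = 34 ≤ 37, payoff 8 + 5 + 18 + 17 = 48.
D + T + W + Y: cost 8 + 15 + 6 + 4 = 33 ≤ 37, payoff 8 + 3 + 18 + 17 = 46.
D + W + J + Y: cost 8 + 6 + 13 + 4 = 31 ≤ 37, payoff 8 + 18 + 3 + 17 = 46.
Best is D, C, W, and Y with total payoff 48.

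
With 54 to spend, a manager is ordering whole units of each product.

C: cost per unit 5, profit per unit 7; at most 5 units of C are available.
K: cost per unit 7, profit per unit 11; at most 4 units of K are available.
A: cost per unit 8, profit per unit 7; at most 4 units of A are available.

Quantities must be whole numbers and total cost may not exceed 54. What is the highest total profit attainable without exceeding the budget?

K has the best ratio (11/7); taking only K gives at most 4×11 = 44 (stopped by the supply cap of 4).
Mixing does better — 5×C and 4×K: cost 53 ≤ 54, profit 5·7 + 4·11 = 79.

79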